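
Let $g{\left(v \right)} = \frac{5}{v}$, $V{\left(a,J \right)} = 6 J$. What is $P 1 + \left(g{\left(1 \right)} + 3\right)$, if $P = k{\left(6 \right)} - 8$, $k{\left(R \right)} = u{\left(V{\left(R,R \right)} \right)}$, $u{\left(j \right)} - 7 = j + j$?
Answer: $79$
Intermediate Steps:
$u{\left(j \right)} = 7 + 2 j$ ($u{\left(j \right)} = 7 + \left(j + j\right) = 7 + 2 j$)
$k{\left(R \right)} = 7 + 12 R$ ($k{\left(R \right)} = 7 + 2 \cdot 6 R = 7 + 12 R$)
$P = 71$ ($P = \left(7 + 12 \cdot 6\right) - 8 = \left(7 + 72\right) - 8 = 79 - 8 = 71$)
$P 1 + \left(g{\left(1 \right)} + 3\right) = 71 \cdot 1 + \left(\frac{5}{1} + 3\right) = 71 + \left(5 \cdot 1 + 3\right) = 71 + \left(5 + 3\right) = 71 + 8 = 79$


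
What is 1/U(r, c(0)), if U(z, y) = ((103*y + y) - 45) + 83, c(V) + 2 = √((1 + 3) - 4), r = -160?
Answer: -1/170 ≈ -0.0058824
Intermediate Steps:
c(V) = -2 (c(V) = -2 + √((1 + 3) - 4) = -2 + √(4 - 4) = -2 + √0 = -2 + 0 = -2)
U(z, y) = 38 + 104*y (U(z, y) = (104*y - 45) + 83 = (-45 + 104*y) + 83 = 38 + 104*y)
1/U(r, c(0)) = 1/(38 + 104*(-2)) = 1/(38 - 208) = 1/(-170) = -1/170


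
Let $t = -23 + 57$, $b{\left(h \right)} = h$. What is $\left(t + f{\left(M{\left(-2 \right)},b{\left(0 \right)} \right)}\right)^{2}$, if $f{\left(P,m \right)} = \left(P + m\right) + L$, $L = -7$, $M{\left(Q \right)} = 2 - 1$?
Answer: $784$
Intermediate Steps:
$M{\left(Q \right)} = 1$
$f{\left(P,m \right)} = -7 + P + m$ ($f{\left(P,m \right)} = \left(P + m\right) - 7 = -7 + P + m$)
$t = 34$
$\left(t + f{\left(M{\left(-2 \right)},b{\left(0 \right)} \right)}\right)^{2} = \left(34 + \left(-7 + 1 + 0\right)\right)^{2} = \left(34 - 6\right)^{2} = 28^{2} = 784$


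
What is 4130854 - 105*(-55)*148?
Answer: 4985554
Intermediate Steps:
4130854 - 105*(-55)*148 = 4130854 + 5775*148 = 4130854 + 854700 = 4985554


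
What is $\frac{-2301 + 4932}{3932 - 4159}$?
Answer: $- \frac{2631}{227} \approx -11.59$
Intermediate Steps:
$\frac{-2301 + 4932}{3932 - 4159} = \frac{2631}{-227} = 2631 \left(- \frac{1}{227}\right) = - \frac{2631}{227}$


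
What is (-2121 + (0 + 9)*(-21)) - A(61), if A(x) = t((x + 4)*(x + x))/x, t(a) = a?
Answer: -2440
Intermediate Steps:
A(x) = 8 + 2*x (A(x) = ((x + 4)*(x + x))/x = ((4 + x)*(2*x))/x = (2*x*(4 + x))/x = 8 + 2*x)
(-2121 + (0 + 9)*(-21)) - A(61) = (-2121 + (0 + 9)*(-21)) - (8 + 2*61) = (-2121 + 9*(-21)) - (8 + 122) = (-2121 - 189) - 1*130 = -2310 - 130 = -2440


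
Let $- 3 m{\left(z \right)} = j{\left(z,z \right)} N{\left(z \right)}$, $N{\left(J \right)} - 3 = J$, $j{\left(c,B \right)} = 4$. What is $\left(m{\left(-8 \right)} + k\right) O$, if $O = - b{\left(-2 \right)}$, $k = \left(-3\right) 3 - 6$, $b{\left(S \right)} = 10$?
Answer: $\frac{250}{3} \approx 83.333$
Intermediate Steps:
$N{\left(J \right)} = 3 + J$
$k = -15$ ($k = -9 - 6 = -15$)
$m{\left(z \right)} = -4 - \frac{4 z}{3}$ ($m{\left(z \right)} = - \frac{4 \left(3 + z\right)}{3} = - \frac{12 + 4 z}{3} = -4 - \frac{4 z}{3}$)
$O = -10$ ($O = \left(-1\right) 10 = -10$)
$\left(m{\left(-8 \right)} + k\right) O = \left(\left(-4 - - \frac{32}{3}\right) - 15\right) \left(-10\right) = \left(\left(-4 + \frac{32}{3}\right) - 15\right) \left(-10\right) = \left(\frac{20}{3} - 15\right) \left(-10\right) = \left(- \frac{25}{3}\right) \left(-10\right) = \frac{250}{3}$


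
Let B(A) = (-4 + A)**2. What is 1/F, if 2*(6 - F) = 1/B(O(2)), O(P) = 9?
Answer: 50/299 ≈ 0.16722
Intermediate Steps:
F = 299/50 (F = 6 - 1/(2*(-4 + 9)**2) = 6 - 1/(2*(5**2)) = 6 - 1/2/25 = 6 - 1/2*1/25 = 6 - 1/50 = 299/50 ≈ 5.9800)
1/F = 1/(299/50) = 50/299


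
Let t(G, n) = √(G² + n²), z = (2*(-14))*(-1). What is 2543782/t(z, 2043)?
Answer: 2543782*√4174633/4174633 ≈ 1245.0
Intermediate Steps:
z = 28 (z = -28*(-1) = 28)
2543782/t(z, 2043) = 2543782/(√(28² + 2043²)) = 2543782/(√(784 + 4173849)) = 2543782/(√4174633) = 2543782*(√4174633/4174633) = 2543782*√4174633/4174633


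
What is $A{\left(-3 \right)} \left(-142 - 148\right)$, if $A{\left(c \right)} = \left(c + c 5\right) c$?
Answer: $-15660$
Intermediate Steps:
$A{\left(c \right)} = 6 c^{2}$ ($A{\left(c \right)} = \left(c + 5 c\right) c = 6 c c = 6 c^{2}$)
$A{\left(-3 \right)} \left(-142 - 148\right) = 6 \left(-3\right)^{2} \left(-142 - 148\right) = 6 \cdot 9 \left(-290\right) = 54 \left(-290\right) = -15660$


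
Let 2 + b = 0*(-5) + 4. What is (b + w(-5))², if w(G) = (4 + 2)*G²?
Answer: 23104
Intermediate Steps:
b = 2 (b = -2 + (0*(-5) + 4) = -2 + (0 + 4) = -2 + 4 = 2)
w(G) = 6*G²
(b + w(-5))² = (2 + 6*(-5)²)² = (2 + 6*25)² = (2 + 150)² = 152² = 23104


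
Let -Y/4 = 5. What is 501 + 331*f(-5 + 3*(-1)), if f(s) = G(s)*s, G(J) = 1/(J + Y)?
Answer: 4169/7 ≈ 595.57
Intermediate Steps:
Y = -20 (Y = -4*5 = -20)
G(J) = 1/(-20 + J) (G(J) = 1/(J - 20) = 1/(-20 + J))
f(s) = s/(-20 + s)
501 + 331*f(-5 + 3*(-1)) = 501 + 331*((-5 + 3*(-1))/(-20 + (-5 + 3*(-1)))) = 501 + 331*((-5 - 3)/(-20 + (-5 - 3))) = 501 + 331*(-8/(-20 - 8)) = 501 + 331*(-8/(-28)) = 501 + 331*(-8*(-1/28)) = 501 + 331*(2/7) = 501 + 662/7 = 4169/7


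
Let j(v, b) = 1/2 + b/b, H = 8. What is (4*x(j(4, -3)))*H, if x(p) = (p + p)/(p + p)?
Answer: 32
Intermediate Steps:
j(v, b) = 3/2 (j(v, b) = 1*(1/2) + 1 = 1/2 + 1 = 3/2)
x(p) = 1 (x(p) = (2*p)/((2*p)) = (2*p)*(1/(2*p)) = 1)
(4*x(j(4, -3)))*H = (4*1)*8 = 4*8 = 32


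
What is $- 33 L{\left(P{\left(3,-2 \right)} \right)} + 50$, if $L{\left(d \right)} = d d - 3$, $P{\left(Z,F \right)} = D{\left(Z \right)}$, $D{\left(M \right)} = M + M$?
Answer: $-1039$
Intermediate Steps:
$D{\left(M \right)} = 2 M$
$P{\left(Z,F \right)} = 2 Z$
$L{\left(d \right)} = -3 + d^{2}$ ($L{\left(d \right)} = d^{2} - 3 = -3 + d^{2}$)
$- 33 L{\left(P{\left(3,-2 \right)} \right)} + 50 = - 33 \left(-3 + \left(2 \cdot 3\right)^{2}\right) + 50 = - 33 \left(-3 + 6^{2}\right) + 50 = - 33 \left(-3 + 36\right) + 50 = \left(-33\right) 33 + 50 = -1089 + 50 = -1039$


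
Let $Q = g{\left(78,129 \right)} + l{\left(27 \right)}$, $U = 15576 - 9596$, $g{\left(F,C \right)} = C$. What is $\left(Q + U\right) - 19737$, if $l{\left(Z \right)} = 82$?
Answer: $-13546$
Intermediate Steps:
$U = 5980$ ($U = 15576 - 9596 = 5980$)
$Q = 211$ ($Q = 129 + 82 = 211$)
$\left(Q + U\right) - 19737 = \left(211 + 5980\right) - 19737 = 6191 - 19737 = -13546$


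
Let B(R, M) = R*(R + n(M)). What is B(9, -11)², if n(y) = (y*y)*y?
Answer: 141562404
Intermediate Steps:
n(y) = y³ (n(y) = y²*y = y³)
B(R, M) = R*(R + M³)
B(9, -11)² = (9*(9 + (-11)³))² = (9*(9 - 1331))² = (9*(-1322))² = (-11898)² = 141562404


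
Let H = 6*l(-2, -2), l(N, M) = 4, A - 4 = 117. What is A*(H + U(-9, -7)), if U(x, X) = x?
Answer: 1815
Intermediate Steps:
A = 121 (A = 4 + 117 = 121)
H = 24 (H = 6*4 = 24)
A*(H + U(-9, -7)) = 121*(24 - 9) = 121*15 = 1815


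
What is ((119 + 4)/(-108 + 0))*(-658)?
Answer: 13489/18 ≈ 749.39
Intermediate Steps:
((119 + 4)/(-108 + 0))*(-658) = (123/(-108))*(-658) = (123*(-1/108))*(-658) = -41/36*(-658) = 13489/18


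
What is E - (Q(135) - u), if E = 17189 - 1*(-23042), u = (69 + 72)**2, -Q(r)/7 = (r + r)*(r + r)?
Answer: 570412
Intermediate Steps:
Q(r) = -28*r**2 (Q(r) = -7*(r + r)*(r + r) = -7*2*r*2*r = -28*r**2)
u = 19881 (u = 141**2 = 19881)
E = 40231 (E = 17189 + 23042 = 40231)
E - (Q(135) - u) = 40231 - (-28*135**2 - 1*19881) = 40231 - (-28*18225 - 19881) = 40231 - (-510300 - 19881) = 40231 - 1*(-530181) = 40231 + 530181 = 570412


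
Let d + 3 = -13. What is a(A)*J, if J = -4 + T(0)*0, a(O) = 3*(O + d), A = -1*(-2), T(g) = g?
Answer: 168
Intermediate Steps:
d = -16 (d = -3 - 13 = -16)
A = 2
a(O) = -48 + 3*O (a(O) = 3*(O - 16) = 3*(-16 + O) = -48 + 3*O)
J = -4 (J = -4 + 0*0 = -4 + 0 = -4)
a(A)*J = (-48 + 3*2)*(-4) = (-48 + 6)*(-4) = -42*(-4) = 168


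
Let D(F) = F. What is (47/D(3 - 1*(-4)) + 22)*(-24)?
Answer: -4824/7 ≈ -689.14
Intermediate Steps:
(47/D(3 - 1*(-4)) + 22)*(-24) = (47/(3 - 1*(-4)) + 22)*(-24) = (47/(3 + 4) + 22)*(-24) = (47/7 + 22)*(-24) = (201/7)*(-24) = -4824/7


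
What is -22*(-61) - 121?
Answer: 1221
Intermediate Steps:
-22*(-61) - 121 = 1342 - 121 = 1221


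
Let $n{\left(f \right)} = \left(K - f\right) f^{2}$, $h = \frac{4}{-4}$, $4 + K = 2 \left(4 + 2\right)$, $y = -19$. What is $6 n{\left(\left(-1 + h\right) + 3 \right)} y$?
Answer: $-798$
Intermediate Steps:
$K = 8$ ($K = -4 + 2 \left(4 + 2\right) = -4 + 2 \cdot 6 = -4 + 12 = 8$)
$h = -1$ ($h = 4 \left(- \frac{1}{4}\right) = -1$)
$n{\left(f \right)} = f^{2} \left(8 - f\right)$ ($n{\left(f \right)} = \left(8 - f\right) f^{2} = f^{2} \left(8 - f\right)$)
$6 n{\left(\left(-1 + h\right) + 3 \right)} y = 6 \left(\left(-1 - 1\right) + 3\right)^{2} \left(8 - \left(\left(-1 - 1\right) + 3\right)\right) \left(-19\right) = 6 \left(-2 + 3\right)^{2} \left(8 - \left(-2 + 3\right)\right) \left(-19\right) = 6 \cdot 1^{2} \left(8 - 1\right) \left(-19\right) = 6 \cdot 1 \left(8 - 1\right) \left(-19\right) = 6 \cdot 1 \cdot 7 \left(-19\right) = 6 \cdot 7 \left(-19\right) = 42 \left(-19\right) = -798$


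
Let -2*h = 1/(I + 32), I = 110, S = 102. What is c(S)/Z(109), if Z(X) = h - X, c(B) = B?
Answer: -568/607 ≈ -0.93575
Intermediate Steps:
h = -1/284 (h = -1/(2*(110 + 32)) = -½/142 = -½*1/142 = -1/284 ≈ -0.0035211)
Z(X) = -1/284 - X
c(S)/Z(109) = 102/(-1/284 - 1*109) = 102/(-1/284 - 109) = 102/(-30957/284) = 102*(-284/30957) = -568/607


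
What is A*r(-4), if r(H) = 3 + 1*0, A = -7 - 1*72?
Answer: -237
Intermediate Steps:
A = -79 (A = -7 - 72 = -79)
r(H) = 3 (r(H) = 3 + 0 = 3)
A*r(-4) = -79*3 = -237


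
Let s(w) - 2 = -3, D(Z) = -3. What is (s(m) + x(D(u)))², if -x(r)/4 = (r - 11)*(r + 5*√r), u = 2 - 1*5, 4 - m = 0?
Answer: (169 - 280*I*√3)² ≈ -2.0664e+5 - 1.6392e+5*I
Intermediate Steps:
m = 4 (m = 4 - 1*0 = 4 + 0 = 4)
u = -3 (u = 2 - 5 = -3)
s(w) = -1 (s(w) = 2 - 3 = -1)
x(r) = -4*(-11 + r)*(r + 5*√r) (x(r) = -4*(r - 11)*(r + 5*√r) = -4*(-11 + r)*(r + 5*√r))
(s(m) + x(D(u)))² = (-1 + (-(-60)*I*√3 - 4*(-3)² + 44*(-3) + 220*√(-3)))² = (-1 + (-(-60)*I*√3 - 4*9 - 132 + 220*(I*√3)))² = (-1 + (60*I*√3 - 36 - 132 + 220*I*√3))² = (-1 + (-168 + 280*I*√3))² = (-169 + 280*I*√3)²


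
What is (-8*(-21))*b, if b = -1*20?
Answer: -3360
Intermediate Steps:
b = -20
(-8*(-21))*b = -8*(-21)*(-20) = 168*(-20) = -3360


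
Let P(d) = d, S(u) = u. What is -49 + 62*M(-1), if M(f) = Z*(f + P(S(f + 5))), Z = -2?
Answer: -421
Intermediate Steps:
M(f) = -10 - 4*f (M(f) = -2*(f + (f + 5)) = -2*(f + (5 + f)) = -2*(5 + 2*f) = -10 - 4*f)
-49 + 62*M(-1) = -49 + 62*(-10 - 4*(-1)) = -49 + 62*(-10 + 4) = -49 + 62*(-6) = -49 - 372 = -421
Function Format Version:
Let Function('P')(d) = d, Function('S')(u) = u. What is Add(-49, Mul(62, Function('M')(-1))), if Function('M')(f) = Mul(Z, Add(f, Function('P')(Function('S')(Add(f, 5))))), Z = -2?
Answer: -421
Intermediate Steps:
Function('M')(f) = Add(-10, Mul(-4, f)) (Function('M')(f) = Mul(-2, Add(f, Add(f, 5))) = Mul(-2, Add(f, Add(5, f))) = Mul(-2, Add(5, Mul(2, f))) = Add(-10, Mul(-4, f)))
Add(-49, Mul(62, Function('M')(-1))) = Add(-49, Mul(62, Add(-10, Mul(-4, -1)))) = Add(-49, Mul(62, Add(-10, 4))) = Add(-49, Mul(62, -6)) = Add(-49, -372) = -421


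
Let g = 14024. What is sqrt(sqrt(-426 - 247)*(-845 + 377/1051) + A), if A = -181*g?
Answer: sqrt(-2803857320744 - 932991618*I*sqrt(673))/1051 ≈ 6.8765 - 1593.2*I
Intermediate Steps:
A = -2538344 (A = -181*14024 = -2538344)
sqrt(sqrt(-426 - 247)*(-845 + 377/1051) + A) = sqrt(sqrt(-426 - 247)*(-845 + 377/1051) - 2538344) = sqrt(sqrt(-673)*(-845 + 377*(1/1051)) - 2538344) = sqrt((I*sqrt(673))*(-845 + 377/1051) - 2538344) = sqrt((I*sqrt(673))*(-887718/1051) - 2538344) = sqrt(-887718*I*sqrt(673)/1051 - 2538344) = sqrt(-2538344 - 887718*I*sqrt(673)/1051)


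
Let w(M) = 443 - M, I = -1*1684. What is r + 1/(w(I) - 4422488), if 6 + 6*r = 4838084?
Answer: 10693025653076/13261083 ≈ 8.0635e+5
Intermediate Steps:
I = -1684
r = 2419039/3 (r = -1 + (⅙)*4838084 = -1 + 2419042/3 = 2419039/3 ≈ 8.0635e+5)
r + 1/(w(I) - 4422488) = 2419039/3 + 1/((443 - 1*(-1684)) - 4422488) = 2419039/3 + 1/((443 + 1684) - 4422488) = 2419039/3 + 1/(2127 - 4422488) = 2419039/3 + 1/(-4420361) = 2419039/3 - 1/4420361 = 10693025653076/13261083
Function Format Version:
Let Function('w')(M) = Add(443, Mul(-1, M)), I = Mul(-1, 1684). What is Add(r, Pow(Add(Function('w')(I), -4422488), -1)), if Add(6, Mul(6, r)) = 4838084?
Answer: Rational(10693025653076, 13261083) ≈ 8.0635e+5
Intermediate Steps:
I = -1684
r = Rational(2419039, 3) (r = Add(-1, Mul(Rational(1, 6), 4838084)) = Add(-1, Rational(2419042, 3)) = Rational(2419039, 3) ≈ 8.0635e+5)
Add(r, Pow(Add(Function('w')(I), -4422488), -1)) = Add(Rational(2419039, 3), Pow(Add(Add(443, Mul(-1, -1684)), -4422488), -1)) = Add(Rational(2419039, 3), Pow(Add(Add(443, 1684), -4422488), -1)) = Add(Rational(2419039, 3), Pow(Add(2127, -4422488), -1)) = Add(Rational(2419039, 3), Pow(-4420361, -1)) = Add(Rational(2419039, 3), Rational(-1, 4420361)) = Rational(10693025653076, 13261083)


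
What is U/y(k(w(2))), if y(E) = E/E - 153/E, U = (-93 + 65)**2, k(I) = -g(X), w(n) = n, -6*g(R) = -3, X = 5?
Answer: 784/307 ≈ 2.5537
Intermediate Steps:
g(R) = 1/2 (g(R) = -1/6*(-3) = 1/2)
k(I) = -1/2 (k(I) = -1*1/2 = -1/2)
U = 784 (U = (-28)**2 = 784)
y(E) = 1 - 153/E
U/y(k(w(2))) = 784/(((-153 - 1/2)/(-1/2))) = 784/((-2*(-307/2))) = 784/307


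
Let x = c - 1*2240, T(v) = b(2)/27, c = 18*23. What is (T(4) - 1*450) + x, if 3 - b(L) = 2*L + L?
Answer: -20485/9 ≈ -2276.1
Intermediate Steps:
b(L) = 3 - 3*L (b(L) = 3 - (2*L + L) = 3 - 3*L)
c = 414
T(v) = -1/9 (T(v) = (3 - 3*2)/27 = (3 - 6)*(1/27) = -3*1/27 = -1/9)
x = -1826 (x = 414 - 1*2240 = 414 - 2240 = -1826)
(T(4) - 1*450) + x = (-1/9 - 1*450) - 1826 = (-1/9 - 450) - 1826 = -4051/9 - 1826 = -20485/9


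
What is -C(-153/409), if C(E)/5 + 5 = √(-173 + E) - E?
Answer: 9460/409 - 5*I*√29002190/409 ≈ 23.13 - 65.836*I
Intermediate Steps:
C(E) = -25 - 5*E + 5*√(-173 + E) (C(E) = -25 + 5*(√(-173 + E) - E) = -25 + (-5*E + 5*√(-173 + E)) = -25 - 5*E + 5*√(-173 + E))
-C(-153/409) = -(-25 - (-765)/409 + 5*√(-173 - 153/409)) = -(-25 - (-765)/409 + 5*√(-173 - 153*1/409)) = -(-25 - 5*(-153/409) + 5*√(-173 - 153/409)) = -(-25 + 765/409 + 5*√(-70910/409)) = -(-25 + 765/409 + 5*(I*√29002190/409)) = -(-25 + 765/409 + 5*I*√29002190/409) = -(-9460/409 + 5*I*√29002190/409) = 9460/409 - 5*I*√29002190/409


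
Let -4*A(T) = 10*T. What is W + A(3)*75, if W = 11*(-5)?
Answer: -1235/2 ≈ -617.50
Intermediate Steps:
W = -55
A(T) = -5*T/2
W + A(3)*75 = -55 - 5/2*3*75 = -55 - 15/2*75 = -55 - 1125/2 = -1235/2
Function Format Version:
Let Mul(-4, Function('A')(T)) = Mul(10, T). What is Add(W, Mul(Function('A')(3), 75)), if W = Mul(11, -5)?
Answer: Rational(-1235, 2) ≈ -617.50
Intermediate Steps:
W = -55
Function('A')(T) = Mul(Rational(-5, 2), T) (Function('A')(T) = Mul(Rational(-1, 4), Mul(10, T)) = Mul(Rational(-5, 2), T))
Add(W, Mul(Function('A')(3), 75)) = Add(-55, Mul(Mul(Rational(-5, 2), 3), 75)) = Add(-55, Mul(Rational(-15, 2), 75)) = Add(-55, Rational(-1125, 2)) = Rational(-1235, 2)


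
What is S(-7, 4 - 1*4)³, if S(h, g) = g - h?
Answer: 343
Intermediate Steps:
S(-7, 4 - 1*4)³ = ((4 - 1*4) - 1*(-7))³ = ((4 - 4) + 7)³ = (0 + 7)³ = 7³ = 343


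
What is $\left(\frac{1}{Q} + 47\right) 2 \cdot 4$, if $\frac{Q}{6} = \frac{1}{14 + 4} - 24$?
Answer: $\frac{162032}{431} \approx 375.94$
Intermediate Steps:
$Q = - \frac{431}{3}$ ($Q = 6 \left(\frac{1}{14 + 4} - 24\right) = 6 \left(\frac{1}{18} - 24\right) = 6 \left(- \frac{431}{18}\right) = - \frac{431}{3} \approx -143.67$)
$\left(\frac{1}{Q} + 47\right) 2 \cdot 4 = \left(\frac{1}{- \frac{431}{3}} + 47\right) 2 \cdot 4 = \left(- \frac{3}{431} + 47\right) 8 = \frac{20254}{431} \cdot 8 = \frac{162032}{431}$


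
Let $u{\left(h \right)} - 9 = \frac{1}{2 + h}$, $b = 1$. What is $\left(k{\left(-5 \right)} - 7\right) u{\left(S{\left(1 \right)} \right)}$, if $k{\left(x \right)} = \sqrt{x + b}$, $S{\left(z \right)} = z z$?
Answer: $- \frac{196}{3} + \frac{56 i}{3} \approx -65.333 + 18.667 i$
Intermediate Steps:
$S{\left(z \right)} = z^{2}$
$u{\left(h \right)} = 9 + \frac{1}{2 + h}$
$k{\left(x \right)} = \sqrt{1 + x}$ ($k{\left(x \right)} = \sqrt{x + 1} = \sqrt{1 + x}$)
$\left(k{\left(-5 \right)} - 7\right) u{\left(S{\left(1 \right)} \right)} = \left(\sqrt{1 - 5} - 7\right) \frac{19 + 9 \cdot 1^{2}}{2 + 1^{2}} = \left(\sqrt{-4} - 7\right) \frac{19 + 9 \cdot 1}{2 + 1} = \left(2 i - 7\right) \frac{19 + 9}{3} = \left(-7 + 2 i\right) \frac{1}{3} \cdot 28 = \left(-7 + 2 i\right) \frac{28}{3} = - \frac{196}{3} + \frac{56 i}{3}$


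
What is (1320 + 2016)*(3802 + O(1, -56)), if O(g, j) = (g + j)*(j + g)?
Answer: 22774872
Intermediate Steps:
O(g, j) = (g + j)² (O(g, j) = (g + j)*(g + j) = (g + j)²)
(1320 + 2016)*(3802 + O(1, -56)) = (1320 + 2016)*(3802 + (1 - 56)²) = 3336*(3802 + (-55)²) = 3336*(3802 + 3025) = 3336*6827 = 22774872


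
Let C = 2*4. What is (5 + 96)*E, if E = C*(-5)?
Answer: -4040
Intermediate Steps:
C = 8
E = -40 (E = 8*(-5) = -40)
(5 + 96)*E = (5 + 96)*(-40) = 101*(-40) = -4040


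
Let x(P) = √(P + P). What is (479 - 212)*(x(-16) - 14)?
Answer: -3738 + 1068*I*√2 ≈ -3738.0 + 1510.4*I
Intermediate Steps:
x(P) = √2*√P (x(P) = √(2*P) = √2*√P)
(479 - 212)*(x(-16) - 14) = (479 - 212)*(√2*√(-16) - 14) = 267*(√2*(4*I) - 14) = 267*(4*I*√2 - 14) = 267*(-14 + 4*I*√2) = -3738 + 1068*I*√2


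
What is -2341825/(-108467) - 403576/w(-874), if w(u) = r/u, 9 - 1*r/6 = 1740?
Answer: -19117373185279/563269131 ≈ -33940.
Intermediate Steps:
r = -10386 (r = 54 - 6*1740 = 54 - 10440 = -10386)
w(u) = -10386/u
-2341825/(-108467) - 403576/w(-874) = -2341825/(-108467) - 403576/((-10386/(-874))) = -2341825*(-1/108467) - 403576/((-10386*(-1/874))) = 2341825/108467 - 403576/5193/437 = 2341825/108467 - 403576*437/5193 = 2341825/108467 - 176362712/5193 = -19117373185279/563269131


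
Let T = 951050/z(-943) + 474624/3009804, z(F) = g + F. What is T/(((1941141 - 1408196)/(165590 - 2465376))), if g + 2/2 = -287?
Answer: 548477847442061668/164549820926015 ≈ 3333.2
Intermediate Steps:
g = -288 (g = -1 - 287 = -288)
z(F) = -288 + F
T = -238490819338/308755727 (T = 951050/(-288 - 943) + 474624/3009804 = 951050/(-1231) + 474624*(1/3009804) = 951050*(-1/1231) + 39552/250817 = -951050/1231 + 39552/250817 = -238490819338/308755727 ≈ -772.43)
T/(((1941141 - 1408196)/(165590 - 2465376))) = -238490819338*(165590 - 2465376)/(1941141 - 1408196)/308755727 = -238490819338/(308755727*(532945/(-2299786))) = -238490819338/(308755727*(532945*(-1/2299786))) = -238490819338/(308755727*(-532945/2299786)) = -238490819338/308755727*(-2299786/532945) = 548477847442061668/164549820926015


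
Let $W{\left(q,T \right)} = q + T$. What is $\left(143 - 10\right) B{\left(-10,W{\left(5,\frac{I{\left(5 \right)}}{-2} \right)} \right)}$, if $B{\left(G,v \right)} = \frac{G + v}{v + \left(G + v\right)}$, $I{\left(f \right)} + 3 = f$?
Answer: $399$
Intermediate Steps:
$I{\left(f \right)} = -3 + f$
$W{\left(q,T \right)} = T + q$
$B{\left(G,v \right)} = \frac{G + v}{G + 2 v}$
$\left(143 - 10\right) B{\left(-10,W{\left(5,\frac{I{\left(5 \right)}}{-2} \right)} \right)} = \left(143 - 10\right) \frac{-10 + \left(\frac{-3 + 5}{-2} + 5\right)}{-10 + 2 \left(\frac{-3 + 5}{-2} + 5\right)} = 133 \frac{-10 + \left(2 \left(- \frac{1}{2}\right) + 5\right)}{-10 + 2 \left(2 \left(- \frac{1}{2}\right) + 5\right)} = 133 \frac{-10 + \left(-1 + 5\right)}{-10 + 2 \left(-1 + 5\right)} = 133 \frac{-10 + 4}{-10 + 2 \cdot 4} = 133 \frac{1}{-10 + 8} \left(-6\right) = 133 \frac{1}{-2} \left(-6\right) = 133 \left(\left(- \frac{1}{2}\right) \left(-6\right)\right) = 133 \cdot 3 = 399$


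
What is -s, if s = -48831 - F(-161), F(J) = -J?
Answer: 48992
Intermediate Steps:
s = -48992 (s = -48831 - (-1)*(-161) = -48831 - 1*161 = -48831 - 161 = -48992)
-s = -1*(-48992) = 48992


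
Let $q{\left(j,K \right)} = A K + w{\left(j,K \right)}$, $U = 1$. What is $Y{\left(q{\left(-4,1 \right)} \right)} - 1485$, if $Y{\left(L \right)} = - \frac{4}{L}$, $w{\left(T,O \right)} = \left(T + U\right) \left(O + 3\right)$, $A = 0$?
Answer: $- \frac{4454}{3} \approx -1484.7$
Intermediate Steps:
$w{\left(T,O \right)} = \left(1 + T\right) \left(3 + O\right)$ ($w{\left(T,O \right)} = \left(T + 1\right) \left(O + 3\right) = \left(1 + T\right) \left(3 + O\right)$)
$q{\left(j,K \right)} = 3 + K + 3 j + K j$ ($q{\left(j,K \right)} = 0 K + \left(3 + K + 3 j + K j\right) = 0 + \left(3 + K + 3 j + K j\right) = 3 + K + 3 j + K j$)
$Y{\left(q{\left(-4,1 \right)} \right)} - 1485 = - \frac{4}{3 + 1 + 3 \left(-4\right) + 1 \left(-4\right)} - 1485 = - \frac{4}{3 + 1 - 12 - 4} - 1485 = - \frac{4}{-12} - 1485 = \left(-4\right) \left(- \frac{1}{12}\right) - 1485 = \frac{1}{3} - 1485 = - \frac{4454}{3}$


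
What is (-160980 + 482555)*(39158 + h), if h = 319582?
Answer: 115361815500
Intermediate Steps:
(-160980 + 482555)*(39158 + h) = (-160980 + 482555)*(39158 + 319582) = 321575*358740 = 115361815500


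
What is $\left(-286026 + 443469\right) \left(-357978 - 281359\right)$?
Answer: $-100659135291$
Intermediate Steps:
$\left(-286026 + 443469\right) \left(-357978 - 281359\right) = 157443 \left(-639337\right) = -100659135291$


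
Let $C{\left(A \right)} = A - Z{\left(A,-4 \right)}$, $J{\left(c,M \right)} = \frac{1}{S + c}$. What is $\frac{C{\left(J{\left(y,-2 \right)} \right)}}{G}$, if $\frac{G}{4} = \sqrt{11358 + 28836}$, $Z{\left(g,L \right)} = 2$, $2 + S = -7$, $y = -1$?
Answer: $- \frac{\sqrt{4466}}{25520} \approx -0.0026187$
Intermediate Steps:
$S = -9$ ($S = -2 - 7 = -9$)
$J{\left(c,M \right)} = \frac{1}{-9 + c}$
$C{\left(A \right)} = -2 + A$ ($C{\left(A \right)} = A - 2 = -2 + A$)
$G = 12 \sqrt{4466}$ ($G = 4 \sqrt{11358 + 28836} = 4 \sqrt{40194} = 4 \cdot 3 \sqrt{4466} = 12 \sqrt{4466} \approx 801.94$)
$\frac{C{\left(J{\left(y,-2 \right)} \right)}}{G} = \frac{-2 + \frac{1}{-9 - 1}}{12 \sqrt{4466}} = \left(-2 + \frac{1}{-10}\right) \frac{\sqrt{4466}}{53592} = \left(-2 - \frac{1}{10}\right) \frac{\sqrt{4466}}{53592} = - \frac{21 \frac{\sqrt{4466}}{53592}}{10} = - \frac{\sqrt{4466}}{25520}$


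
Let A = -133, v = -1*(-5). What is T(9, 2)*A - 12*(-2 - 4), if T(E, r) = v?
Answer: -593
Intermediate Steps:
v = 5
T(E, r) = 5
T(9, 2)*A - 12*(-2 - 4) = 5*(-133) - 12*(-2 - 4) = -665 - 12*(-6) = -665 + 72 = -593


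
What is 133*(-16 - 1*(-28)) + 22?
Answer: 1618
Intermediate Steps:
133*(-16 - 1*(-28)) + 22 = 133*(-16 + 28) + 22 = 133*12 + 22 = 1596 + 22 = 1618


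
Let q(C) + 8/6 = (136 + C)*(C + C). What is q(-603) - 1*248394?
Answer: 944420/3 ≈ 3.1481e+5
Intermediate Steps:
q(C) = -4/3 + 2*C*(136 + C) (q(C) = -4/3 + (136 + C)*(C + C) = -4/3 + (136 + C)*(2*C) = -4/3 + 2*C*(136 + C))
q(-603) - 1*248394 = (-4/3 + 2*(-603)² + 272*(-603)) - 1*248394 = (-4/3 + 2*363609 - 164016) - 248394 = (-4/3 + 727218 - 164016) - 248394 = 1689602/3 - 248394 = 944420/3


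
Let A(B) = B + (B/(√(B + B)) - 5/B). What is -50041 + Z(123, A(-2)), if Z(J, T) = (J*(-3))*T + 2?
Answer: -100447/2 - 369*I ≈ -50224.0 - 369.0*I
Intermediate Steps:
A(B) = B - 5/B + √2*√B/2 (A(B) = B + (B/(√(2*B)) - 5/B) = B + (B/((√2*√B)) - 5/B) = B + (B*(√2/(2*√B)) - 5/B) = B + (√2*√B/2 - 5/B) = B + (-5/B + √2*√B/2) = B - 5/B + √2*√B/2)
Z(J, T) = 2 - 3*J*T (Z(J, T) = (-3*J)*T + 2 = -3*J*T + 2 = 2 - 3*J*T)
-50041 + Z(123, A(-2)) = -50041 + (2 - 3*123*(-2 - 5/(-2) + √2*√(-2)/2)) = -50041 + (2 - 3*123*(-2 - 5*(-½) + √2*(I*√2)/2)) = -50041 + (2 - 3*123*(-2 + 5/2 + I)) = -50041 + (2 - 3*123*(½ + I)) = -50041 + (2 + (-369/2 - 369*I)) = -50041 + (-365/2 - 369*I) = -100447/2 - 369*I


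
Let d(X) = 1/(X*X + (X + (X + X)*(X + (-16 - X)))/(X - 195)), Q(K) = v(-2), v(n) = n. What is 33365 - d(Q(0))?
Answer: 24222793/726 ≈ 33365.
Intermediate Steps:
Q(K) = -2
d(X) = 1/(X² - 31*X/(-195 + X)) (d(X) = 1/(X² + (X + (2*X)*(-16))/(-195 + X)) = 1/(X² + (X - 32*X)/(-195 + X)) = 1/(X² + (-31*X)/(-195 + X)) = 1/(X² - 31*X/(-195 + X)))
33365 - d(Q(0)) = 33365 - (195 - 1*(-2))/((-2)*(31 - 1*(-2)² + 195*(-2))) = 33365 - (-1)*(195 + 2)/(2*(31 - 1*4 - 390)) = 33365 - (-1)*197/(2*(31 - 4 - 390)) = 33365 - (-1)*197/(2*(-363)) = 33365 - (-1)*(-1)*197/(2*363) = 33365 - 1*197/726 = 33365 - 197/726 = 24222793/726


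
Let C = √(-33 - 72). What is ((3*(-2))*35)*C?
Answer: -210*I*√105 ≈ -2151.9*I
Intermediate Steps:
C = I*√105 (C = √(-105) = I*√105 ≈ 10.247*I)
((3*(-2))*35)*C = ((3*(-2))*35)*(I*√105) = (-6*35)*(I*√105) = -210*I*√105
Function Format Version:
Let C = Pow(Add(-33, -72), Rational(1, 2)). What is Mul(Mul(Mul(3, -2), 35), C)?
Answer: Mul(-210, I, Pow(105, Rational(1, 2))) ≈ Mul(-2151.9, I)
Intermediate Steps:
C = Mul(I, Pow(105, Rational(1, 2))) (C = Pow(-105, Rational(1, 2)) = Mul(I, Pow(105, Rational(1, 2))) ≈ Mul(10.247, I))
Mul(Mul(Mul(3, -2), 35), C) = Mul(Mul(Mul(3, -2), 35), Mul(I, Pow(105, Rational(1, 2)))) = Mul(Mul(-6, 35), Mul(I, Pow(105, Rational(1, 2)))) = Mul(-210, Mul(I, Pow(105, Rational(1, 2)))) = Mul(-210, I, Pow(105, Rational(1, 2)))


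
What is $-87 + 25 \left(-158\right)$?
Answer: $-4037$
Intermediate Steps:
$-87 + 25 \left(-158\right) = -87 - 3950 = -4037$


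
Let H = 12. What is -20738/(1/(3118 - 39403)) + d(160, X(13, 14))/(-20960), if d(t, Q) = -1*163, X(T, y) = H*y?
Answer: 15771945796963/20960 ≈ 7.5248e+8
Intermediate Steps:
X(T, y) = 12*y
d(t, Q) = -163
-20738/(1/(3118 - 39403)) + d(160, X(13, 14))/(-20960) = -20738/(1/(3118 - 39403)) - 163/(-20960) = -20738/(1/(-36285)) - 163*(-1/20960) = -20738/(-1/36285) + 163/20960 = -20738*(-36285) + 163/20960 = 752478330 + 163/20960 = 15771945796963/20960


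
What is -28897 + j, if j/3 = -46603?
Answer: -168706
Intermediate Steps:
j = -139809 (j = 3*(-46603) = -139809)
-28897 + j = -28897 - 139809 = -168706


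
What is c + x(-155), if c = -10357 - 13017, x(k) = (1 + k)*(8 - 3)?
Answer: -24144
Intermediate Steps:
x(k) = 5 + 5*k (x(k) = (1 + k)*5 = 5 + 5*k)
c = -23374
c + x(-155) = -23374 + (5 + 5*(-155)) = -23374 + (5 - 775) = -23374 - 770 = -24144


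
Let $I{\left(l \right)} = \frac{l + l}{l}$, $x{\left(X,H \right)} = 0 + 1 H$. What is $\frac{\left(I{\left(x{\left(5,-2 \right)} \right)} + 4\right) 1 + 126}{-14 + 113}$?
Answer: $\frac{4}{3} \approx 1.3333$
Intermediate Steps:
$x{\left(X,H \right)} = H$ ($x{\left(X,H \right)} = 0 + H = H$)
$I{\left(l \right)} = 2$ ($I{\left(l \right)} = \frac{2 l}{l} = 2$)
$\frac{\left(I{\left(x{\left(5,-2 \right)} \right)} + 4\right) 1 + 126}{-14 + 113} = \frac{\left(2 + 4\right) 1 + 126}{-14 + 113} = \frac{6 \cdot 1 + 126}{99} = \left(6 + 126\right) \frac{1}{99} = 132 \cdot \frac{1}{99} = \frac{4}{3}$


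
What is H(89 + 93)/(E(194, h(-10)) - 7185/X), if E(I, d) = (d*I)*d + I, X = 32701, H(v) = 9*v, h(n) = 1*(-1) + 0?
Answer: 53564238/12680803 ≈ 4.2240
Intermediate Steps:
h(n) = -1 (h(n) = -1 + 0 = -1)
E(I, d) = I + I*d² (E(I, d) = (I*d)*d + I = I*d² + I = I + I*d²)
H(89 + 93)/(E(194, h(-10)) - 7185/X) = (9*(89 + 93))/(194*(1 + (-1)²) - 7185/32701) = (9*182)/(194*(1 + 1) - 7185/32701) = 1638/(194*2 - 1*7185/32701) = 1638/(388 - 7185/32701) = 1638/(12680803/32701) = 1638*(32701/12680803) = 53564238/12680803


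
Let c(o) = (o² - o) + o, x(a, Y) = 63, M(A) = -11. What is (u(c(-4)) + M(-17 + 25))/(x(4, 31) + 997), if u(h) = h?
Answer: 1/212 ≈ 0.0047170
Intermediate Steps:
c(o) = o²
(u(c(-4)) + M(-17 + 25))/(x(4, 31) + 997) = ((-4)² - 11)/(63 + 997) = (16 - 11)/1060 = 5*(1/1060) = 1/212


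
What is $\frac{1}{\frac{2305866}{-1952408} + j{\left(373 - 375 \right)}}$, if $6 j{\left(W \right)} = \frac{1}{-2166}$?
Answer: $- \frac{792921699}{936530842} \approx -0.84666$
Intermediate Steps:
$j{\left(W \right)} = - \frac{1}{12996}$ ($j{\left(W \right)} = \frac{1}{6 \left(-2166\right)} = \frac{1}{6} \left(- \frac{1}{2166}\right) = - \frac{1}{12996}$)
$\frac{1}{\frac{2305866}{-1952408} + j{\left(373 - 375 \right)}} = \frac{1}{\frac{2305866}{-1952408} - \frac{1}{12996}} = \frac{1}{2305866 \left(- \frac{1}{1952408}\right) - \frac{1}{12996}} = \frac{1}{- \frac{1152933}{976204} - \frac{1}{12996}} = \frac{1}{- \frac{936530842}{792921699}} = - \frac{792921699}{936530842}$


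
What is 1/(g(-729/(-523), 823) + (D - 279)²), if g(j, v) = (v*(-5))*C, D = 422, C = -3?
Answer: 1/32794 ≈ 3.0493e-5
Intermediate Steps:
g(j, v) = 15*v (g(j, v) = (v*(-5))*(-3) = -5*v*(-3) = 15*v)
1/(g(-729/(-523), 823) + (D - 279)²) = 1/(15*823 + (422 - 279)²) = 1/(12345 + 143²) = 1/(12345 + 20449) = 1/32794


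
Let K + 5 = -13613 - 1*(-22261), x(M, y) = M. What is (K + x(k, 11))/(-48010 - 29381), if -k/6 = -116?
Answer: -3113/25797 ≈ -0.12067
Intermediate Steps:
k = 696 (k = -6*(-116) = 696)
K = 8643 (K = -5 + (-13613 - 1*(-22261)) = -5 + (-13613 + 22261) = -5 + 8648 = 8643)
(K + x(k, 11))/(-48010 - 29381) = (8643 + 696)/(-48010 - 29381) = 9339/(-77391) = 9339*(-1/77391) = -3113/25797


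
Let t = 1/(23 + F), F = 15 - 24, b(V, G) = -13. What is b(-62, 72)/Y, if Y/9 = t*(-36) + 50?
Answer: -91/2988 ≈ -0.030455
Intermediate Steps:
F = -9
t = 1/14 (t = 1/(23 - 9) = 1/14 ≈ 0.071429)
Y = 2988/7 (Y = 9*((1/14)*(-36) + 50) = 9*(-18/7 + 50) = 9*(332/7) = 2988/7 ≈ 426.86)
b(-62, 72)/Y = -13/2988/7 = -13*7/2988 = -91/2988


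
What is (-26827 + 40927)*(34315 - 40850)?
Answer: -92143500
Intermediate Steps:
(-26827 + 40927)*(34315 - 40850) = 14100*(-6535) = -92143500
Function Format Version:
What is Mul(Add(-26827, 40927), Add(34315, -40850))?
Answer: -92143500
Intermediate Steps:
Mul(Add(-26827, 40927), Add(34315, -40850)) = Mul(14100, -6535) = -92143500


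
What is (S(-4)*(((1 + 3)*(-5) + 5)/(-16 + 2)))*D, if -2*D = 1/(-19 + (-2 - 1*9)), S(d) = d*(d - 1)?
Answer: 5/14 ≈ 0.35714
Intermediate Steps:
S(d) = d*(-1 + d)
D = 1/60 (D = -1/(2*(-19 + (-2 - 1*9))) = -1/(2*(-19 + (-2 - 9))) = -1/(2*(-19 - 11)) = -½/(-30) = -½*(-1/30) = 1/60 ≈ 0.016667)
(S(-4)*(((1 + 3)*(-5) + 5)/(-16 + 2)))*D = ((-4*(-1 - 4))*(((1 + 3)*(-5) + 5)/(-16 + 2)))*(1/60) = ((-4*(-5))*((4*(-5) + 5)/(-14)))*(1/60) = (20*((-20 + 5)*(-1/14)))*(1/60) = (20*(-15*(-1/14)))*(1/60) = (20*(15/14))*(1/60) = (150/7)*(1/60) = 5/14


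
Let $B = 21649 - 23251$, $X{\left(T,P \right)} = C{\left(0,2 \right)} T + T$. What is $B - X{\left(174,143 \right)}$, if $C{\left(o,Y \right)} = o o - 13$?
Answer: $486$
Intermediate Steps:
$C{\left(o,Y \right)} = -13 + o^{2}$ ($C{\left(o,Y \right)} = o^{2} - 13 = -13 + o^{2}$)
$X{\left(T,P \right)} = - 12 T$ ($X{\left(T,P \right)} = \left(-13 + 0^{2}\right) T + T = \left(-13 + 0\right) T + T = - 13 T + T = - 12 T$)
$B = -1602$
$B - X{\left(174,143 \right)} = -1602 - \left(-12\right) 174 = -1602 - -2088 = -1602 + 2088 = 486$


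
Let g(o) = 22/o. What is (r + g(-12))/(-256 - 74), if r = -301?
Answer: 1817/1980 ≈ 0.91768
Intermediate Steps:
(r + g(-12))/(-256 - 74) = (-301 + 22/(-12))/(-256 - 74) = (-301 + 22*(-1/12))/(-330) = (-301 - 11/6)*(-1/330) = -1817/6*(-1/330) = 1817/1980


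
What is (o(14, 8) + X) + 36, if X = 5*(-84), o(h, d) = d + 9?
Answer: -367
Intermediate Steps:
o(h, d) = 9 + d
X = -420
(o(14, 8) + X) + 36 = ((9 + 8) - 420) + 36 = (17 - 420) + 36 = -403 + 36 = -367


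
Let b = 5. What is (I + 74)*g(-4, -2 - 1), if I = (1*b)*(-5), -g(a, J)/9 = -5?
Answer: 2205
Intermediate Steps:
g(a, J) = 45 (g(a, J) = -9*(-5) = 45)
I = -25 (I = (1*5)*(-5) = 5*(-5) = -25)
(I + 74)*g(-4, -2 - 1) = (-25 + 74)*45 = 49*45 = 2205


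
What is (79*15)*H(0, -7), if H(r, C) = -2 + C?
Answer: -10665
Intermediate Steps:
(79*15)*H(0, -7) = (79*15)*(-2 - 7) = 1185*(-9) = -10665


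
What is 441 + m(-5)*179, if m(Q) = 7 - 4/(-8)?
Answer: 3567/2 ≈ 1783.5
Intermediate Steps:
m(Q) = 15/2 (m(Q) = 7 - 4*(-1/8) = 7 + 1/2 = 15/2)
441 + m(-5)*179 = 441 + (15/2)*179 = 441 + 2685/2 = 3567/2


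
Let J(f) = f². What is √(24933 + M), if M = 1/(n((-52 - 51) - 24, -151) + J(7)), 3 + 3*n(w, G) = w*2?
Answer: √301688970/110 ≈ 157.90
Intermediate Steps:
n(w, G) = -1 + 2*w/3 (n(w, G) = -1 + (w*2)/3 = -1 + (2*w)/3 = -1 + 2*w/3)
M = -3/110 (M = 1/((-1 + 2*((-52 - 51) - 24)/3) + 7²) = 1/((-1 + 2*(-103 - 24)/3) + 49) = 1/((-1 + (⅔)*(-127)) + 49) = 1/((-1 - 254/3) + 49) = 1/(-257/3 + 49) = 1/(-110/3) = -3/110 ≈ -0.027273)
√(24933 + M) = √(24933 - 3/110) = √(2742627/110) = √301688970/110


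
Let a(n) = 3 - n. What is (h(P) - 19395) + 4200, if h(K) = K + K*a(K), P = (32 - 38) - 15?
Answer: -15720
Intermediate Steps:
P = -21 (P = -6 - 15 = -21)
h(K) = K + K*(3 - K)
(h(P) - 19395) + 4200 = (-21*(4 - 1*(-21)) - 19395) + 4200 = (-21*(4 + 21) - 19395) + 4200 = (-21*25 - 19395) + 4200 = (-525 - 19395) + 4200 = -19920 + 4200 = -15720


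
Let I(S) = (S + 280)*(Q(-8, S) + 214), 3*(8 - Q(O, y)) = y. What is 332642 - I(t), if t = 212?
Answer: 258186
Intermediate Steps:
Q(O, y) = 8 - y/3
I(S) = (222 - S/3)*(280 + S) (I(S) = (S + 280)*((8 - S/3) + 214) = (280 + S)*(222 - S/3) = (222 - S/3)*(280 + S))
332642 - I(t) = 332642 - (62160 - ⅓*212² + (386/3)*212) = 332642 - (62160 - ⅓*44944 + 81832/3) = 332642 - (62160 - 44944/3 + 81832/3) = 332642 - 1*74456 = 332642 - 74456 = 258186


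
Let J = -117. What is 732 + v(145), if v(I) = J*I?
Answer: -16233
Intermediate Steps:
v(I) = -117*I
732 + v(145) = 732 - 117*145 = 732 - 16965 = -16233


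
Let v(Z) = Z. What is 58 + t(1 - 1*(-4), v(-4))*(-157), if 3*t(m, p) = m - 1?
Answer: -454/3 ≈ -151.33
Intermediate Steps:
t(m, p) = -⅓ + m/3 (t(m, p) = (m - 1)/3 = (-1 + m)/3 = -⅓ + m/3)
58 + t(1 - 1*(-4), v(-4))*(-157) = 58 + (-⅓ + (1 - 1*(-4))/3)*(-157) = 58 + (-⅓ + (1 + 4)/3)*(-157) = 58 + (-⅓ + (⅓)*5)*(-157) = 58 + (-⅓ + 5/3)*(-157) = 58 + (4/3)*(-157) = 58 - 628/3 = -454/3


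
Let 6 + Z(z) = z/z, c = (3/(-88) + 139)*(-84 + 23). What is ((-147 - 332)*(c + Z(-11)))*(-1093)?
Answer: -390780192723/88 ≈ -4.4407e+9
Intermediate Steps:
c = -745969/88 (c = (3*(-1/88) + 139)*(-61) = (-3/88 + 139)*(-61) = (12229/88)*(-61) = -745969/88 ≈ -8476.9)
Z(z) = -5 (Z(z) = -6 + z/z = -6 + 1 = -5)
((-147 - 332)*(c + Z(-11)))*(-1093) = ((-147 - 332)*(-745969/88 - 5))*(-1093) = -479*(-746409/88)*(-1093) = (357529911/88)*(-1093) = -390780192723/88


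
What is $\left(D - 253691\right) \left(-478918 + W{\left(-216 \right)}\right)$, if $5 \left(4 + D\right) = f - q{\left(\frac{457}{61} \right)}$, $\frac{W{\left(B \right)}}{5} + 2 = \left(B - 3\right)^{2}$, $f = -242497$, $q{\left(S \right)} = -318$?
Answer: $\frac{361232116442}{5} \approx 7.2246 \cdot 10^{10}$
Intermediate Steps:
$W{\left(B \right)} = -10 + 5 \left(-3 + B\right)^{2}$ ($W{\left(B \right)} = -10 + 5 \left(B - 3\right)^{2} = -10 + 5 \left(-3 + B\right)^{2}$)
$D = - \frac{242199}{5}$ ($D = -4 + \frac{-242497 - -318}{5} = -4 + \frac{-242497 + 318}{5} = -4 + \frac{1}{5} \left(-242179\right) = -4 - \frac{242179}{5} = - \frac{242199}{5} \approx -48440.0$)
$\left(D - 253691\right) \left(-478918 + W{\left(-216 \right)}\right) = \left(- \frac{242199}{5} - 253691\right) \left(-478918 - \left(10 - 5 \left(-3 - 216\right)^{2}\right)\right) = - \frac{1510654 \left(-478918 - \left(10 - 5 \left(-219\right)^{2}\right)\right)}{5} = - \frac{1510654 \left(-478918 + \left(-10 + 5 \cdot 47961\right)\right)}{5} = - \frac{1510654 \left(-478918 + \left(-10 + 239805\right)\right)}{5} = - \frac{1510654 \left(-478918 + 239795\right)}{5} = \left(- \frac{1510654}{5}\right) \left(-239123\right) = \frac{361232116442}{5}$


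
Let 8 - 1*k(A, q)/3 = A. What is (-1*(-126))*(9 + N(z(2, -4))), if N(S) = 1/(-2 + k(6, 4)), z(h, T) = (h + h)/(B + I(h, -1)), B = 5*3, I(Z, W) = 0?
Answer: 2331/2 ≈ 1165.5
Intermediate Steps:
B = 15
k(A, q) = 24 - 3*A
z(h, T) = 2*h/15 (z(h, T) = (h + h)/(15 + 0) = (2*h)/15 = (2*h)*(1/15) = 2*h/15)
N(S) = 1/4 (N(S) = 1/(-2 + (24 - 3*6)) = 1/(-2 + (24 - 18)) = 1/(-2 + 6) = 1/4)
(-1*(-126))*(9 + N(z(2, -4))) = (-1*(-126))*(9 + 1/4) = 126*(37/4) = 2331/2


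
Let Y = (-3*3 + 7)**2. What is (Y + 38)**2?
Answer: 1764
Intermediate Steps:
Y = 4 (Y = (-9 + 7)**2 = (-2)**2 = 4)
(Y + 38)**2 = (4 + 38)**2 = 42**2 = 1764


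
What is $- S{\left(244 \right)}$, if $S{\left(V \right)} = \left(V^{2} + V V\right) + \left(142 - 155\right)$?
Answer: $-119059$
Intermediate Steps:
$S{\left(V \right)} = -13 + 2 V^{2}$ ($S{\left(V \right)} = \left(V^{2} + V^{2}\right) - 13 = 2 V^{2} - 13 = -13 + 2 V^{2}$)
$- S{\left(244 \right)} = - (-13 + 2 \cdot 244^{2}) = - (-13 + 2 \cdot 59536) = - (-13 + 119072) = \left(-1\right) 119059 = -119059$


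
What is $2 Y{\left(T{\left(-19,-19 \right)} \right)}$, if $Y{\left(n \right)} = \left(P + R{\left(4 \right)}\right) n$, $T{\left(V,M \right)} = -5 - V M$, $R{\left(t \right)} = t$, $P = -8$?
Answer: $2928$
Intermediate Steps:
$T{\left(V,M \right)} = -5 - M V$
$Y{\left(n \right)} = - 4 n$ ($Y{\left(n \right)} = \left(-8 + 4\right) n = - 4 n$)
$2 Y{\left(T{\left(-19,-19 \right)} \right)} = 2 \left(- 4 \left(-5 - \left(-19\right) \left(-19\right)\right)\right) = 2 \left(- 4 \left(-5 - 361\right)\right) = 2 \left(\left(-4\right) \left(-366\right)\right) = 2 \cdot 1464 = 2928$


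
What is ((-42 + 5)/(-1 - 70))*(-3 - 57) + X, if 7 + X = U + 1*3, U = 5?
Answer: -2149/71 ≈ -30.268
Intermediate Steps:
X = 1 (X = -7 + (5 + 1*3) = -7 + (5 + 3) = -7 + 8 = 1)
((-42 + 5)/(-1 - 70))*(-3 - 57) + X = ((-42 + 5)/(-1 - 70))*(-3 - 57) + 1 = -37/(-71)*(-60) + 1 = -37*(-1/71)*(-60) + 1 = (37/71)*(-60) + 1 = -2220/71 + 1 = -2149/71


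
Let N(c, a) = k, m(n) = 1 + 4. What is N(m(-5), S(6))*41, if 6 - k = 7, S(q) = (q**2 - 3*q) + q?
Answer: -41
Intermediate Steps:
m(n) = 5
S(q) = q**2 - 2*q
k = -1 (k = 6 - 1*7 = 6 - 7 = -1)
N(c, a) = -1
N(m(-5), S(6))*41 = -1*41 = -41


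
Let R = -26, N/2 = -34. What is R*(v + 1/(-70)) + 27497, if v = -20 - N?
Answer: 918728/35 ≈ 26249.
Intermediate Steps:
N = -68 (N = 2*(-34) = -68)
v = 48 (v = -20 - 1*(-68) = -20 + 68 = 48)
R*(v + 1/(-70)) + 27497 = -26*(48 + 1/(-70)) + 27497 = -26*(48 - 1/70) + 27497 = -26*3359/70 + 27497 = -43667/35 + 27497 = 918728/35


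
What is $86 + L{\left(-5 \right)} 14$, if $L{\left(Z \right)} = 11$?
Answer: $240$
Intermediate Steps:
$86 + L{\left(-5 \right)} 14 = 86 + 11 \cdot 14 = 86 + 154 = 240$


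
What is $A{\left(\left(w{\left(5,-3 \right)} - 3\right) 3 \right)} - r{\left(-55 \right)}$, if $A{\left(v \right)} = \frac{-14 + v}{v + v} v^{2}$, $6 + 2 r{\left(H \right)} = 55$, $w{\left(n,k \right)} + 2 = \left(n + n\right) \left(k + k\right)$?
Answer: $20353$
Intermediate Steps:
$w{\left(n,k \right)} = -2 + 4 k n$ ($w{\left(n,k \right)} = -2 + \left(n + n\right) \left(k + k\right) = -2 + 2 n 2 k = -2 + 4 k n$)
$r{\left(H \right)} = \frac{49}{2}$ ($r{\left(H \right)} = -3 + \frac{1}{2} \cdot 55 = -3 + \frac{55}{2} = \frac{49}{2}$)
$A{\left(v \right)} = \frac{v \left(-14 + v\right)}{2}$ ($A{\left(v \right)} = \frac{-14 + v}{2 v} v^{2} = \frac{v \left(-14 + v\right)}{2}$)
$A{\left(\left(w{\left(5,-3 \right)} - 3\right) 3 \right)} - r{\left(-55 \right)} = \frac{\left(\left(-2 + 4 \left(-3\right) 5\right) - 3\right) 3 \left(-14 + \left(\left(-2 + 4 \left(-3\right) 5\right) - 3\right) 3\right)}{2} - \frac{49}{2} = \frac{\left(\left(-2 - 60\right) - 3\right) 3 \left(-14 + \left(\left(-2 - 60\right) - 3\right) 3\right)}{2} - \frac{49}{2} = \frac{\left(-62 - 3\right) 3 \left(-14 + \left(-62 - 3\right) 3\right)}{2} - \frac{49}{2} = \frac{\left(-65\right) 3 \left(-14 - 195\right)}{2} - \frac{49}{2} = \frac{1}{2} \left(-195\right) \left(-14 - 195\right) - \frac{49}{2} = \frac{1}{2} \left(-195\right) \left(-209\right) - \frac{49}{2} = \frac{40755}{2} - \frac{49}{2} = 20353$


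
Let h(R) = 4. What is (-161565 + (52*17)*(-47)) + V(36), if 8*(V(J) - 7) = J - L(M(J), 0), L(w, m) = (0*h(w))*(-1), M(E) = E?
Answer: -406203/2 ≈ -2.0310e+5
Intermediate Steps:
L(w, m) = 0 (L(w, m) = (0*4)*(-1) = 0*(-1) = 0)
V(J) = 7 + J/8 (V(J) = 7 + (J - 1*0)/8 = 7 + (J + 0)/8 = 7 + J/8)
(-161565 + (52*17)*(-47)) + V(36) = (-161565 + (52*17)*(-47)) + (7 + (⅛)*36) = (-161565 + 884*(-47)) + (7 + 9/2) = (-161565 - 41548) + 23/2 = -203113 + 23/2 = -406203/2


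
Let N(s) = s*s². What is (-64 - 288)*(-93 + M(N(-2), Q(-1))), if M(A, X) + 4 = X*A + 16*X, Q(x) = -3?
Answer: 42592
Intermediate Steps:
N(s) = s³
M(A, X) = -4 + 16*X + A*X (M(A, X) = -4 + (X*A + 16*X) = -4 + (A*X + 16*X) = -4 + (16*X + A*X) = -4 + 16*X + A*X)
(-64 - 288)*(-93 + M(N(-2), Q(-1))) = (-64 - 288)*(-93 + (-4 + 16*(-3) + (-2)³*(-3))) = -352*(-93 + (-4 - 48 - 8*(-3))) = -352*(-93 + (-4 - 48 + 24)) = -352*(-93 - 28) = -352*(-121) = 42592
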